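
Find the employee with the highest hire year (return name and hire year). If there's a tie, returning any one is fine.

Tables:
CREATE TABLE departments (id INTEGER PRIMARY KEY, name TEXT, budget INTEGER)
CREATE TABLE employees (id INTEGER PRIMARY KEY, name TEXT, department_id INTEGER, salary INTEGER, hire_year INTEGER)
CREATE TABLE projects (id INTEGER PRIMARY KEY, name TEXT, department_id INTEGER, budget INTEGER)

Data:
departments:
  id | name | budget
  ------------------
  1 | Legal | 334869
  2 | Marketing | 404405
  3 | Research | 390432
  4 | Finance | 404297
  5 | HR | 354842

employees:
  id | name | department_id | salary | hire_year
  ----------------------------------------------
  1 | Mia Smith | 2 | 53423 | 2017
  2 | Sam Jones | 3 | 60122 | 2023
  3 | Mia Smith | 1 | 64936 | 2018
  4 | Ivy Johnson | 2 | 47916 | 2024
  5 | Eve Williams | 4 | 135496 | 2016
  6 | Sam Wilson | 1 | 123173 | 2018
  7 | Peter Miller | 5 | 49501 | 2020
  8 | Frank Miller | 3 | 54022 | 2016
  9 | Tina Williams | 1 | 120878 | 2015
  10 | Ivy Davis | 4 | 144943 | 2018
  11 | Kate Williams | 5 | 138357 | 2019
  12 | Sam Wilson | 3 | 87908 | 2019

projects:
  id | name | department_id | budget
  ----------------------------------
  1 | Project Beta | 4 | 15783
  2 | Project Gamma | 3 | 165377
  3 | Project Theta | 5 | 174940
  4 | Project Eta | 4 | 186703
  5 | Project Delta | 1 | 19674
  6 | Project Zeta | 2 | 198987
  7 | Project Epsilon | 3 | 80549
SELECT name, hire_year FROM employees ORDER BY hire_year DESC LIMIT 1

Execution result:
name | hire_year
Ivy Johnson | 2024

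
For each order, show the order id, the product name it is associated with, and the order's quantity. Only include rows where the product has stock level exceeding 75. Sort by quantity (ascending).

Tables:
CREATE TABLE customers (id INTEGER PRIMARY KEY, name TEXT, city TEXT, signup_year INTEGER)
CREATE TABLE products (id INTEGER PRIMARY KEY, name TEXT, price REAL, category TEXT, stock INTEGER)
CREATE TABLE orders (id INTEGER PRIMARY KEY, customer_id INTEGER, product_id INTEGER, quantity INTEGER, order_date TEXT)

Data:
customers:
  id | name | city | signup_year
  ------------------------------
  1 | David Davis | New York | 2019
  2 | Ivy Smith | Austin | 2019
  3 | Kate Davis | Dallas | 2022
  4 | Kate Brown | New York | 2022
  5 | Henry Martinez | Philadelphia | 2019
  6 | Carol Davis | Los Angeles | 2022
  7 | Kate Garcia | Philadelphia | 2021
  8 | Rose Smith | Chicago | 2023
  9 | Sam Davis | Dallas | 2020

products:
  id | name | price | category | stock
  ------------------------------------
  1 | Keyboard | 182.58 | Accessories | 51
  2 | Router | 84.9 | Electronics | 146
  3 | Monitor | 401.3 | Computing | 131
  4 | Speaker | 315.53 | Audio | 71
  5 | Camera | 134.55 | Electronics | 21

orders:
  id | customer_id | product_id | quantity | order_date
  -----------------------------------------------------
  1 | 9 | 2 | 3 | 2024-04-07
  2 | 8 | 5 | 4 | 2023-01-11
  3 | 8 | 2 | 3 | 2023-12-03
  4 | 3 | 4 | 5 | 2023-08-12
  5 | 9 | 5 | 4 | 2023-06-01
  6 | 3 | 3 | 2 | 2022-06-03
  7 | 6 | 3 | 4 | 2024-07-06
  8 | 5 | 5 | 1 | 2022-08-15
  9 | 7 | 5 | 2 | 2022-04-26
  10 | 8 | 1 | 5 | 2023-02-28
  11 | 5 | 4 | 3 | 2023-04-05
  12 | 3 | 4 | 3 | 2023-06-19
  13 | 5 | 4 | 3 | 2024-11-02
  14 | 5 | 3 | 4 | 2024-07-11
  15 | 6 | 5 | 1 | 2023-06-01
SELECT c.id, p.name AS product, c.quantity FROM orders c JOIN products p ON c.product_id = p.id WHERE p.stock > 75 ORDER BY c.quantity ASC

Execution result:
id | product | quantity
6 | Monitor | 2
1 | Router | 3
3 | Router | 3
7 | Monitor | 4
14 | Monitor | 4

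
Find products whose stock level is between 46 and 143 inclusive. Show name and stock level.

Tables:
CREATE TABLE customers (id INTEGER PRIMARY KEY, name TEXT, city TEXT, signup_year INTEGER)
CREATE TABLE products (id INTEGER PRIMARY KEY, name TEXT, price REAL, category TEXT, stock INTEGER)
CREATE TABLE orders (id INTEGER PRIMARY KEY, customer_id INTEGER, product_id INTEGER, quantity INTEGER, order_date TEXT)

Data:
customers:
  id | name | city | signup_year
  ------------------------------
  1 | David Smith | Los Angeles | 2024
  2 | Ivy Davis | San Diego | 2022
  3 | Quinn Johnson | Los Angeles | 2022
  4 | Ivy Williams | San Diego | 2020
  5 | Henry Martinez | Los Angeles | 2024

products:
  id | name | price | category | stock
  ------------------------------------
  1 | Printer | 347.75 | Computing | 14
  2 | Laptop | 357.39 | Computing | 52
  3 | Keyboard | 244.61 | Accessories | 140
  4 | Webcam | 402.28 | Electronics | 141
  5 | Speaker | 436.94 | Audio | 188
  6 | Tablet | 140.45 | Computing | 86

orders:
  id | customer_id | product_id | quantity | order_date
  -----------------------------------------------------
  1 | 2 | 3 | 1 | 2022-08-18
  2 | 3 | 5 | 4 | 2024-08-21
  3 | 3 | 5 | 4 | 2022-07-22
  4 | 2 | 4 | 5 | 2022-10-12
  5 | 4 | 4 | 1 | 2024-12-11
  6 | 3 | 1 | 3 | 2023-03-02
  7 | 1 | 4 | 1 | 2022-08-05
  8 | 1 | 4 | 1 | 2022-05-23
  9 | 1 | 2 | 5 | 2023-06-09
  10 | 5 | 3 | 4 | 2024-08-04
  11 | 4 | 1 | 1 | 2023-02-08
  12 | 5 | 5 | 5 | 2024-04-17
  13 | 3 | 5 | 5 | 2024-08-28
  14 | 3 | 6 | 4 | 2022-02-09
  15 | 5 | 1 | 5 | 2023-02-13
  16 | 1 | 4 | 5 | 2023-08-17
SELECT name, stock FROM products WHERE stock BETWEEN 46 AND 143

Execution result:
name | stock
Laptop | 52
Keyboard | 140
Webcam | 141
Tablet | 86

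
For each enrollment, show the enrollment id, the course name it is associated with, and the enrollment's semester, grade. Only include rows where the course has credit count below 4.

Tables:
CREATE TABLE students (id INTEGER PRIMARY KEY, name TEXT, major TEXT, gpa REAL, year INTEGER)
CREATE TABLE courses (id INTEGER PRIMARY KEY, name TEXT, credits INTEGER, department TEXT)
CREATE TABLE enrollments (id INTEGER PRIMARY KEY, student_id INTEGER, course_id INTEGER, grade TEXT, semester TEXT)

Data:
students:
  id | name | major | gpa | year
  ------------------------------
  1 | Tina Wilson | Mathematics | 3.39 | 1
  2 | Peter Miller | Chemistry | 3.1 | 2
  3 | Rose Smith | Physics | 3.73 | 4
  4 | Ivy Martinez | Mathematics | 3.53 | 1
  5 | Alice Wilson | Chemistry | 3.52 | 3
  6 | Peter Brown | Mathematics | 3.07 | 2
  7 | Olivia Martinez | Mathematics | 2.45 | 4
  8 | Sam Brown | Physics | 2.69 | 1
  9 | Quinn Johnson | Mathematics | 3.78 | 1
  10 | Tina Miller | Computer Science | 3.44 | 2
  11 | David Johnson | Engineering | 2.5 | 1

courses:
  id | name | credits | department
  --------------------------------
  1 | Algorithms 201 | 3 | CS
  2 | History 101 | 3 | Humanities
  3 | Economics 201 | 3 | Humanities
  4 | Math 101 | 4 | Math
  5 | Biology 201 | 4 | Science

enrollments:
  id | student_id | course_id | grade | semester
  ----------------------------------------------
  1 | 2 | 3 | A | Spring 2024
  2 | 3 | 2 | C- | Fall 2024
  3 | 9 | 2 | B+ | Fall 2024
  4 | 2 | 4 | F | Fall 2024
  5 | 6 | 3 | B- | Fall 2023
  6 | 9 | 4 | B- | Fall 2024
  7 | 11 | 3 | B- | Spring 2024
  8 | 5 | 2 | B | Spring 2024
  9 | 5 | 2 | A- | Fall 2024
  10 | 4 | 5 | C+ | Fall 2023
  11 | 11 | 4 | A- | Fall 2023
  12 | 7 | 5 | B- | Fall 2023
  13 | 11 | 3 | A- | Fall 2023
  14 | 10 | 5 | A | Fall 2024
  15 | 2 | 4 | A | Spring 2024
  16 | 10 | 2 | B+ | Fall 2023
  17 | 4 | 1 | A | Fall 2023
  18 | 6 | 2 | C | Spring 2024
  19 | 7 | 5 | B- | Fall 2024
SELECT c.id, p.name AS course, c.semester, c.grade FROM enrollments c JOIN courses p ON c.course_id = p.id WHERE p.credits < 4

Execution result:
id | course | semester | grade
1 | Economics 201 | Spring 2024 | A
2 | History 101 | Fall 2024 | C-
3 | History 101 | Fall 2024 | B+
5 | Economics 201 | Fall 2023 | B-
7 | Economics 201 | Spring 2024 | B-
8 | History 101 | Spring 2024 | B
9 | History 101 | Fall 2024 | A-
13 | Economics 201 | Fall 2023 | A-
16 | History 101 | Fall 2023 | B+
17 | Algorithms 201 | Fall 2023 | A
18 | History 101 | Spring 2024 | C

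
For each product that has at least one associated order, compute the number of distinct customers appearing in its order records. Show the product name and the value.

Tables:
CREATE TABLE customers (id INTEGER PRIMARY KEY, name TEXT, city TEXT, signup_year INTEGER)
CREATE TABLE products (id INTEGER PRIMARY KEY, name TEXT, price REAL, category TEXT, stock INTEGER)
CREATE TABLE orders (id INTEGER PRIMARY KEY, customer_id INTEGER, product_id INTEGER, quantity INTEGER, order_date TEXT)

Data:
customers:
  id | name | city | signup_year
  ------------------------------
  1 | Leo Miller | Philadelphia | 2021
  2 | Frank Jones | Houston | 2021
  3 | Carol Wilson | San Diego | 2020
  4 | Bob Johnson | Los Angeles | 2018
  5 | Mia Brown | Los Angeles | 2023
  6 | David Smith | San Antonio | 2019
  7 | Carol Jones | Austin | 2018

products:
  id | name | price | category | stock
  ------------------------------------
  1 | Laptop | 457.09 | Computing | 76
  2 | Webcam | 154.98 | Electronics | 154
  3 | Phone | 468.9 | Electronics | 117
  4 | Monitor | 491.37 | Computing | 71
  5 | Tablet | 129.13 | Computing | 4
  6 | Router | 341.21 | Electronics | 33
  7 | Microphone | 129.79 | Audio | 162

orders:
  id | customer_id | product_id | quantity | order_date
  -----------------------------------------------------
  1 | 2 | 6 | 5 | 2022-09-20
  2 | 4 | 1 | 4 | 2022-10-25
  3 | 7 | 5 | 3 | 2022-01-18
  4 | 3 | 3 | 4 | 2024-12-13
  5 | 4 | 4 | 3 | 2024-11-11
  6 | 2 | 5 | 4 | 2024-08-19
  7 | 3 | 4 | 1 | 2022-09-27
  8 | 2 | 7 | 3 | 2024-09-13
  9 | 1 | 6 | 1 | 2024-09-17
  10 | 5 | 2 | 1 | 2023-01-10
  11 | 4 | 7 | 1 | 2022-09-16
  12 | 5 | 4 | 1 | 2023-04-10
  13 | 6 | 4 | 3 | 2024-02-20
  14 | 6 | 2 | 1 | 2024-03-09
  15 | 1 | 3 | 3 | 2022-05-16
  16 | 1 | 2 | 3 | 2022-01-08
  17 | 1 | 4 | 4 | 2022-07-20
SELECT p.name, COUNT(DISTINCT c.customer_id) AS distinct_customer_count FROM orders c JOIN products p ON c.product_id = p.id GROUP BY p.id, p.name

Execution result:
name | distinct_customer_count
Laptop | 1
Webcam | 3
Phone | 2
Monitor | 5
Tablet | 2
Router | 2
Microphone | 2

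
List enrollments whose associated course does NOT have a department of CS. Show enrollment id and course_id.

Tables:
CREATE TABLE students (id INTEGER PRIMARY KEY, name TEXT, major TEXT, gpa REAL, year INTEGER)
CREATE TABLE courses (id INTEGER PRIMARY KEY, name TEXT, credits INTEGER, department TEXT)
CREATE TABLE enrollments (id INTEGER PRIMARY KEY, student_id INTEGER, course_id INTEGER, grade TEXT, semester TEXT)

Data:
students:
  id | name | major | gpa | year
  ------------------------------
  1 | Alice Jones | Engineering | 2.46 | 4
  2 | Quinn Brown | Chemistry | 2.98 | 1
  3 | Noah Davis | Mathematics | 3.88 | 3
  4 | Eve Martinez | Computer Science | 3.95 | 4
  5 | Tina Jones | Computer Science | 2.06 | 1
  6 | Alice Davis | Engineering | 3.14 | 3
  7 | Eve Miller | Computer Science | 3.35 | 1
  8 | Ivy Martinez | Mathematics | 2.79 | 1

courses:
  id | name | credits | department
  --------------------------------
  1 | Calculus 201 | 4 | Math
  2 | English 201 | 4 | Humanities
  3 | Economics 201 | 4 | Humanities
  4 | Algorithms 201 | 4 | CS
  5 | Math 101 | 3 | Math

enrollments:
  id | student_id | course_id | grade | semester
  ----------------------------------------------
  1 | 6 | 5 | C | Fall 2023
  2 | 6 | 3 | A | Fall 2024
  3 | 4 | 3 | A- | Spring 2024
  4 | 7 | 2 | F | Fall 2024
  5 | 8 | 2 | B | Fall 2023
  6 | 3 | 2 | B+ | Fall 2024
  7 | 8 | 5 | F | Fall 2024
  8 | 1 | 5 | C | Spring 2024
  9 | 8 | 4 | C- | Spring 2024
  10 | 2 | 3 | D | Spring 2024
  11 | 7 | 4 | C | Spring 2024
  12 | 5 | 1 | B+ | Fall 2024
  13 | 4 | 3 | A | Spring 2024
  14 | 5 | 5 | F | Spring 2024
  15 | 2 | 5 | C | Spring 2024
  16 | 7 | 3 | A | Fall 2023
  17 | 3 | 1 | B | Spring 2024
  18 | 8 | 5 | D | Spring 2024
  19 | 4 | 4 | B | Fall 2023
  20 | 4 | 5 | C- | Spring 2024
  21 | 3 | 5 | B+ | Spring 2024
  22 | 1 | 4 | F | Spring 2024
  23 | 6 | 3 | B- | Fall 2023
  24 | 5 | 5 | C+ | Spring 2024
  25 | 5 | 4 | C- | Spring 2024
SELECT id, course_id FROM enrollments WHERE course_id NOT IN (SELECT id FROM courses WHERE department = 'CS')

Execution result:
id | course_id
1 | 5
2 | 3
3 | 3
4 | 2
5 | 2
6 | 2
7 | 5
8 | 5
10 | 3
12 | 1
13 | 3
14 | 5
15 | 5
16 | 3
17 | 1
18 | 5
20 | 5
21 | 5
23 | 3
24 | 5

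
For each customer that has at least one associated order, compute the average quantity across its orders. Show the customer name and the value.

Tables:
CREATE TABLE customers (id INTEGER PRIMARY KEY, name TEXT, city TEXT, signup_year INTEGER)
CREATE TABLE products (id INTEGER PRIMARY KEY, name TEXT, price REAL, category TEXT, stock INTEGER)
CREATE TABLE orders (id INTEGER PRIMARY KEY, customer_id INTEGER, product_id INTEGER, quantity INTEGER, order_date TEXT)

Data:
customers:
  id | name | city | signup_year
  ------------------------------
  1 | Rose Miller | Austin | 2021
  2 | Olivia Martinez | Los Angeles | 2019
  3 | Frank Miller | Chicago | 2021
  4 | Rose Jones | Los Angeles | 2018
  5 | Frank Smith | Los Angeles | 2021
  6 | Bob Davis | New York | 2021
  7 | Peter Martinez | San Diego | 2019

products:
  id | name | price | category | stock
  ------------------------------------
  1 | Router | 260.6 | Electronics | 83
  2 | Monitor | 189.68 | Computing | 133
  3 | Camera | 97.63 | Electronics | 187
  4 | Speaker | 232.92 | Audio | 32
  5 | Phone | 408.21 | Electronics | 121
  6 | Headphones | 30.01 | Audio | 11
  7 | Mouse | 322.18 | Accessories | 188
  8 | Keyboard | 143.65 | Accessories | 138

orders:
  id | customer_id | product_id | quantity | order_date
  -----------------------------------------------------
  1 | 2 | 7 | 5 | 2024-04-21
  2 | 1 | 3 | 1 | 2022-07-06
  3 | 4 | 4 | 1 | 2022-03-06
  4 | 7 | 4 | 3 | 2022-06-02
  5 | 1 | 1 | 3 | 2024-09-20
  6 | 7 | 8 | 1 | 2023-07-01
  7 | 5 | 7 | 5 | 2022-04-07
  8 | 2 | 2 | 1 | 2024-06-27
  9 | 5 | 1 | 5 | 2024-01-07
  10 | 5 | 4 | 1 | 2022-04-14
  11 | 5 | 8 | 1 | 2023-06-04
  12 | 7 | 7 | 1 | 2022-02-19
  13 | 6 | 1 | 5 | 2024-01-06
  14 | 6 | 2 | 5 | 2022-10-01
SELECT p.name, AVG(c.quantity) AS avg_quantity FROM orders c JOIN customers p ON c.customer_id = p.id GROUP BY p.id, p.name

Execution result:
name | avg_quantity
Rose Miller | 2.00
Olivia Martinez | 3.00
Rose Jones | 1.00
Frank Smith | 3.00
Bob Davis | 5.00
Peter Martinez | 1.67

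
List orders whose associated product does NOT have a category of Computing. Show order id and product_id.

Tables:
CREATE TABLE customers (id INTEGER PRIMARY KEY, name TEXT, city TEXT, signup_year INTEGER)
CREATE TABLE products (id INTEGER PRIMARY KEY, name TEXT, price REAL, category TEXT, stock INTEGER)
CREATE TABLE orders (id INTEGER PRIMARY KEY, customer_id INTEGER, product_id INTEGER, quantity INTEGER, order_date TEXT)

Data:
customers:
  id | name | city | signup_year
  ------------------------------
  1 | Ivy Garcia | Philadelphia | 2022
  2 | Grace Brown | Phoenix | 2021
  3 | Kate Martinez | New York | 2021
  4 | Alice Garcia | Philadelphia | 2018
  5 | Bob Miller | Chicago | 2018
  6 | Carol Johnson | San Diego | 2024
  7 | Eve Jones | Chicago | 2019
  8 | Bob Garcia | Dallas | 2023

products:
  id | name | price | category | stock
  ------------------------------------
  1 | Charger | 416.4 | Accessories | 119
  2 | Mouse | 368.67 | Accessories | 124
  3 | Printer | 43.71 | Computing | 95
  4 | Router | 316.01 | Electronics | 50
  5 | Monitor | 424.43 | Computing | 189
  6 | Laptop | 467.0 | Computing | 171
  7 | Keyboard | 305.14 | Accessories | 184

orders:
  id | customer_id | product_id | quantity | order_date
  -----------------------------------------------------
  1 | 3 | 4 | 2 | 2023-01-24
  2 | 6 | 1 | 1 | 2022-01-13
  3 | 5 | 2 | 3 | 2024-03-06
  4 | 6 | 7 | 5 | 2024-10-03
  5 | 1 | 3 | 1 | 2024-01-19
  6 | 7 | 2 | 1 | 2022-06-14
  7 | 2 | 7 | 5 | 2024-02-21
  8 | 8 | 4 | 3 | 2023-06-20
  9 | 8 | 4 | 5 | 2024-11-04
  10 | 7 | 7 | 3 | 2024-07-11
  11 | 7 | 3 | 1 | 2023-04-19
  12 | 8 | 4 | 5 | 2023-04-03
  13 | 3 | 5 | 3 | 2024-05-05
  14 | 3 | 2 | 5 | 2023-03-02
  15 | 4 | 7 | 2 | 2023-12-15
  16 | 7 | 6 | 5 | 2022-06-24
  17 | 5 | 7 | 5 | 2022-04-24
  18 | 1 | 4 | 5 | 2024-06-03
SELECT id, product_id FROM orders WHERE product_id NOT IN (SELECT id FROM products WHERE category = 'Computing')

Execution result:
id | product_id
1 | 4
2 | 1
3 | 2
4 | 7
6 | 2
7 | 7
8 | 4
9 | 4
10 | 7
12 | 4
14 | 2
15 | 7
17 | 7
18 | 4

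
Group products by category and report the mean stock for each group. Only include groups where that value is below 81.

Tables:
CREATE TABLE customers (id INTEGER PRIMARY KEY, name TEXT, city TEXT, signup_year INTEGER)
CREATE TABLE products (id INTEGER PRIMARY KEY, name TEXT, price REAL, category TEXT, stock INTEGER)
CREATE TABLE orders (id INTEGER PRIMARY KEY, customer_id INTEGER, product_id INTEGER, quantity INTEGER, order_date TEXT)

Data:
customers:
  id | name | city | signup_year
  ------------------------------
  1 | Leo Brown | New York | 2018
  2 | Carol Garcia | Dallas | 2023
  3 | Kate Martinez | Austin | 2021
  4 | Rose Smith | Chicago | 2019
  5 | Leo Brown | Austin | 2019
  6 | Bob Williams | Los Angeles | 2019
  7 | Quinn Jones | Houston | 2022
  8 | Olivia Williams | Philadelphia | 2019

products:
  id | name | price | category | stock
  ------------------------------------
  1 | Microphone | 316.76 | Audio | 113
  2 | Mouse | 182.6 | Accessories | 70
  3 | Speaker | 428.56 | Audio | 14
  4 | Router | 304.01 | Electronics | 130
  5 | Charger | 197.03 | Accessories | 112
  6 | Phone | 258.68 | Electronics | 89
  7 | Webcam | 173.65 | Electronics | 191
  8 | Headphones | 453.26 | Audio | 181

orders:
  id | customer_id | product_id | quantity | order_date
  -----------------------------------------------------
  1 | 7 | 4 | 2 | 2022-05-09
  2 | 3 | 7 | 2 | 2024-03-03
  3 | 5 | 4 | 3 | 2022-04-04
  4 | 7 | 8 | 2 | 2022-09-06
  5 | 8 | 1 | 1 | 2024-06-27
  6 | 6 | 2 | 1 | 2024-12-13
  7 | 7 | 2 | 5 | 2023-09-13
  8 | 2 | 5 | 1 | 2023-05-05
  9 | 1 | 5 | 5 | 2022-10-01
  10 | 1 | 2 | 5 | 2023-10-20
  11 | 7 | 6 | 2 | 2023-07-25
SELECT category, AVG(stock) AS avg_stock FROM products GROUP BY category HAVING AVG(stock) < 81

Execution result:
(no rows)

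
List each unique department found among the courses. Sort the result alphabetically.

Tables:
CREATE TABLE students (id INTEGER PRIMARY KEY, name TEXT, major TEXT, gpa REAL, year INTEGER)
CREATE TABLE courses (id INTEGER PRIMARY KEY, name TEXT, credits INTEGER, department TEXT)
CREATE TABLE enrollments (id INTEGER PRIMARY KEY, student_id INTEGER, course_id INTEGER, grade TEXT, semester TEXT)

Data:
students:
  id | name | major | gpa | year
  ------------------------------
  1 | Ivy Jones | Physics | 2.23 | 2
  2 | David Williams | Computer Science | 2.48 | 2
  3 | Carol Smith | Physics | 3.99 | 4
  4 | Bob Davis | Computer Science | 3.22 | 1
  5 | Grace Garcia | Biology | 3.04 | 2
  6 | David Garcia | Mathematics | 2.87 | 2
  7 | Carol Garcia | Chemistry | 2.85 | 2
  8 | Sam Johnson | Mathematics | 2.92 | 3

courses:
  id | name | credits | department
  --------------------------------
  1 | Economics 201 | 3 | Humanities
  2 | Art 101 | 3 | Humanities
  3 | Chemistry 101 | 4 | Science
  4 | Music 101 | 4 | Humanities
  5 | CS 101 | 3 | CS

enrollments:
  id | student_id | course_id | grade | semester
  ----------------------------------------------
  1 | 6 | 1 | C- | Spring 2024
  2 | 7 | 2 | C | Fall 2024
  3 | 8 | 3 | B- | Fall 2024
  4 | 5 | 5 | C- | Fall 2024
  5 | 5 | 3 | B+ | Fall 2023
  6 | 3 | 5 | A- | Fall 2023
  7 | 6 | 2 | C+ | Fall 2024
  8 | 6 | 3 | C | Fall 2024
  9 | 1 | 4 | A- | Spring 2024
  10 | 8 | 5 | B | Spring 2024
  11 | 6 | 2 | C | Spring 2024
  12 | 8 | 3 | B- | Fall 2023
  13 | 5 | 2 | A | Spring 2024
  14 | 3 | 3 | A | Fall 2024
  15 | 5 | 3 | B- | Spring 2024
SELECT DISTINCT department FROM courses ORDER BY department

Execution result:
department
CS
Humanities
Science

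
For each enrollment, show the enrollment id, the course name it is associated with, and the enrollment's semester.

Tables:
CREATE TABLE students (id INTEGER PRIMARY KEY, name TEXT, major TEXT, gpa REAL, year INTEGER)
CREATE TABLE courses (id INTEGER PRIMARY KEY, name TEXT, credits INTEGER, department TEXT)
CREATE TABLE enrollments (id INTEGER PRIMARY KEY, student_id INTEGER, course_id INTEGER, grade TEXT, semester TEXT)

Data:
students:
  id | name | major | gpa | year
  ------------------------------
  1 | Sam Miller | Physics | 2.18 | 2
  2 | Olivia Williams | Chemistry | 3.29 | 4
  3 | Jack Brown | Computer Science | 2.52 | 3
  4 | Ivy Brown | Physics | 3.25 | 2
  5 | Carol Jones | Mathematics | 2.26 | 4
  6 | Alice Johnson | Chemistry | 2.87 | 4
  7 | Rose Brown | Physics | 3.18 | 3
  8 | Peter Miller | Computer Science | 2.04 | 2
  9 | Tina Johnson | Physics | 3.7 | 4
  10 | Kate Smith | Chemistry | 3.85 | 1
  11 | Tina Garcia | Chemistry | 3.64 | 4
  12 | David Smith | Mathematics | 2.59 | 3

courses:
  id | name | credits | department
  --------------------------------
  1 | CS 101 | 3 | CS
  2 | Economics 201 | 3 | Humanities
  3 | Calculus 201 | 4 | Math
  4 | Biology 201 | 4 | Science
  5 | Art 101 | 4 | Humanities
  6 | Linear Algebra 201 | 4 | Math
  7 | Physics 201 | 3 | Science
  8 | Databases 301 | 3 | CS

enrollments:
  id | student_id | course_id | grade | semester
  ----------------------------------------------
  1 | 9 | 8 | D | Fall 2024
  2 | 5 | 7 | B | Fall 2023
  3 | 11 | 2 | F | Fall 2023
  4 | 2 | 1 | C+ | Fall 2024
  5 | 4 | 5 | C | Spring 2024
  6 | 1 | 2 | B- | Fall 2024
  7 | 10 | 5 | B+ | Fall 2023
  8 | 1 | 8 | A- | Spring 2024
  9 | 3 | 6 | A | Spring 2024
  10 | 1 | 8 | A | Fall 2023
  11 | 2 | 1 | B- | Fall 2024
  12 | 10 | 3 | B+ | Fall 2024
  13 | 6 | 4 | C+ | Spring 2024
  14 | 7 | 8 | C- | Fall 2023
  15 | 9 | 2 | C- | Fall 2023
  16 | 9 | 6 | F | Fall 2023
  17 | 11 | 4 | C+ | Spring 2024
SELECT c.id, p.name AS course, c.semester FROM enrollments c JOIN courses p ON c.course_id = p.id

Execution result:
id | course | semester
1 | Databases 301 | Fall 2024
2 | Physics 201 | Fall 2023
3 | Economics 201 | Fall 2023
4 | CS 101 | Fall 2024
5 | Art 101 | Spring 2024
6 | Economics 201 | Fall 2024
7 | Art 101 | Fall 2023
8 | Databases 301 | Spring 2024
9 | Linear Algebra 201 | Spring 2024
10 | Databases 301 | Fall 2023
11 | CS 101 | Fall 2024
12 | Calculus 201 | Fall 2024
13 | Biology 201 | Spring 2024
14 | Databases 301 | Fall 2023
15 | Economics 201 | Fall 2023
16 | Linear Algebra 201 | Fall 2023
17 | Biology 201 | Spring 2024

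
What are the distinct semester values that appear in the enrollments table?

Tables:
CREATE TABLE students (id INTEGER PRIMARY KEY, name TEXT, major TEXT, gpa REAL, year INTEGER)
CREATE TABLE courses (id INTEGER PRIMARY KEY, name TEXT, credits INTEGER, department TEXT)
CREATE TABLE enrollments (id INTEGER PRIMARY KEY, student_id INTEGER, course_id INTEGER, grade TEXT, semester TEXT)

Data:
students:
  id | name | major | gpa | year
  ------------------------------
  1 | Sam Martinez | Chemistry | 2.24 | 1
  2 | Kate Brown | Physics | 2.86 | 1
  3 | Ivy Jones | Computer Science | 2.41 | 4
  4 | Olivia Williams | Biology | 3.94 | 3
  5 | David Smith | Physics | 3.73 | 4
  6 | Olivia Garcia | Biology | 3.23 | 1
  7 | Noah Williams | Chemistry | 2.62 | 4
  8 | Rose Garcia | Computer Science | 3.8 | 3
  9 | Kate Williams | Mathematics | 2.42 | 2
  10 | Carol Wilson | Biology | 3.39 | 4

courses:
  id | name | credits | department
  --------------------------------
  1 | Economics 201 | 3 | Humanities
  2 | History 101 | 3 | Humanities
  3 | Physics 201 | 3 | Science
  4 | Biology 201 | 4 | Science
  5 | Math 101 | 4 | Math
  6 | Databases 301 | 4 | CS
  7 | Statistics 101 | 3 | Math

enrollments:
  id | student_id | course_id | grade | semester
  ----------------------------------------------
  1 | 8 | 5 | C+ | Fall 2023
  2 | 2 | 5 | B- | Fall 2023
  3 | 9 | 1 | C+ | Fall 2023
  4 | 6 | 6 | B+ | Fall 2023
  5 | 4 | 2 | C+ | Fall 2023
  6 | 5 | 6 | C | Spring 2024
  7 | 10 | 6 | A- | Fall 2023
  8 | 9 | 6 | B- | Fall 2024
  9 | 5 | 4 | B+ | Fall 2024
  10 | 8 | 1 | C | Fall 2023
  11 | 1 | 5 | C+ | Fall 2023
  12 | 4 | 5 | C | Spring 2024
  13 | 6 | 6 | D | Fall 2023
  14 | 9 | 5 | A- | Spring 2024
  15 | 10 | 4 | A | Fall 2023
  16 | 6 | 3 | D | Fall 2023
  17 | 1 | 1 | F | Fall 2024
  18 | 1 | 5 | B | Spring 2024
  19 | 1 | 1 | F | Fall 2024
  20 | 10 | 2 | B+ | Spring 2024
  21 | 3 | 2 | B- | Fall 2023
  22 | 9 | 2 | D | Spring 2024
SELECT DISTINCT semester FROM enrollments

Execution result:
semester
Fall 2023
Spring 2024
Fall 2024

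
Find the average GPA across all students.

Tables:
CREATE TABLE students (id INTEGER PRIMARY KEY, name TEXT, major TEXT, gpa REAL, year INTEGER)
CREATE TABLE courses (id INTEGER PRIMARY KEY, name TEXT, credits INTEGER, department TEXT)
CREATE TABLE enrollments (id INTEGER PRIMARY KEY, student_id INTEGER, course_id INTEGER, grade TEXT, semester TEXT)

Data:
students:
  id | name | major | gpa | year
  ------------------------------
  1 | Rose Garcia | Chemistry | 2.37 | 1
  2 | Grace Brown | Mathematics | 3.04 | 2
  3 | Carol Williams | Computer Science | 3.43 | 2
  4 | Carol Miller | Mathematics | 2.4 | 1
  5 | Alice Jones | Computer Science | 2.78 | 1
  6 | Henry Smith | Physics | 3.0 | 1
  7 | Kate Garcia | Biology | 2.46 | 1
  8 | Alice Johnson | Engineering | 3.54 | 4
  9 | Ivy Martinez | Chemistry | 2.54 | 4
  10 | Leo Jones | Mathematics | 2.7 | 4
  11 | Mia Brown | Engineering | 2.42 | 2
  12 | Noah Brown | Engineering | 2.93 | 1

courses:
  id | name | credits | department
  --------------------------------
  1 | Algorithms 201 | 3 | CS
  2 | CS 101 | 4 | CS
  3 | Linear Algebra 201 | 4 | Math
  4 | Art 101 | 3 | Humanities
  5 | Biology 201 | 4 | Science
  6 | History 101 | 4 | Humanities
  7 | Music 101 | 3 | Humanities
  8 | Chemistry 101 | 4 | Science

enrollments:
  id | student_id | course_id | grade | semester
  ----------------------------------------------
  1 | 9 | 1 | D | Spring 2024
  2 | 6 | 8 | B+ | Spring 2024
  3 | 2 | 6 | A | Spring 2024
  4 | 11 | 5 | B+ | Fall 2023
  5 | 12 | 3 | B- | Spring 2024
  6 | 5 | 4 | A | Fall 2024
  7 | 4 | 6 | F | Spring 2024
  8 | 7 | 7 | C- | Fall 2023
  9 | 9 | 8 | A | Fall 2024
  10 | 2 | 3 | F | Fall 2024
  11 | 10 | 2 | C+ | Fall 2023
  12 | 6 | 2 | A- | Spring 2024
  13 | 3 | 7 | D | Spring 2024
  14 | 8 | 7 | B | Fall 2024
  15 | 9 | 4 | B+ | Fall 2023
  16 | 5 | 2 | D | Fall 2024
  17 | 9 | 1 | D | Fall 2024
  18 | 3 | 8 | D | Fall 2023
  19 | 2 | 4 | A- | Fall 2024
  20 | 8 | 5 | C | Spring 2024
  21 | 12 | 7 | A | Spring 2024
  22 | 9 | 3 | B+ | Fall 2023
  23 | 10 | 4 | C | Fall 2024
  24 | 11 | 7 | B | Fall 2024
SELECT AVG(gpa) FROM students

Execution result:
2.80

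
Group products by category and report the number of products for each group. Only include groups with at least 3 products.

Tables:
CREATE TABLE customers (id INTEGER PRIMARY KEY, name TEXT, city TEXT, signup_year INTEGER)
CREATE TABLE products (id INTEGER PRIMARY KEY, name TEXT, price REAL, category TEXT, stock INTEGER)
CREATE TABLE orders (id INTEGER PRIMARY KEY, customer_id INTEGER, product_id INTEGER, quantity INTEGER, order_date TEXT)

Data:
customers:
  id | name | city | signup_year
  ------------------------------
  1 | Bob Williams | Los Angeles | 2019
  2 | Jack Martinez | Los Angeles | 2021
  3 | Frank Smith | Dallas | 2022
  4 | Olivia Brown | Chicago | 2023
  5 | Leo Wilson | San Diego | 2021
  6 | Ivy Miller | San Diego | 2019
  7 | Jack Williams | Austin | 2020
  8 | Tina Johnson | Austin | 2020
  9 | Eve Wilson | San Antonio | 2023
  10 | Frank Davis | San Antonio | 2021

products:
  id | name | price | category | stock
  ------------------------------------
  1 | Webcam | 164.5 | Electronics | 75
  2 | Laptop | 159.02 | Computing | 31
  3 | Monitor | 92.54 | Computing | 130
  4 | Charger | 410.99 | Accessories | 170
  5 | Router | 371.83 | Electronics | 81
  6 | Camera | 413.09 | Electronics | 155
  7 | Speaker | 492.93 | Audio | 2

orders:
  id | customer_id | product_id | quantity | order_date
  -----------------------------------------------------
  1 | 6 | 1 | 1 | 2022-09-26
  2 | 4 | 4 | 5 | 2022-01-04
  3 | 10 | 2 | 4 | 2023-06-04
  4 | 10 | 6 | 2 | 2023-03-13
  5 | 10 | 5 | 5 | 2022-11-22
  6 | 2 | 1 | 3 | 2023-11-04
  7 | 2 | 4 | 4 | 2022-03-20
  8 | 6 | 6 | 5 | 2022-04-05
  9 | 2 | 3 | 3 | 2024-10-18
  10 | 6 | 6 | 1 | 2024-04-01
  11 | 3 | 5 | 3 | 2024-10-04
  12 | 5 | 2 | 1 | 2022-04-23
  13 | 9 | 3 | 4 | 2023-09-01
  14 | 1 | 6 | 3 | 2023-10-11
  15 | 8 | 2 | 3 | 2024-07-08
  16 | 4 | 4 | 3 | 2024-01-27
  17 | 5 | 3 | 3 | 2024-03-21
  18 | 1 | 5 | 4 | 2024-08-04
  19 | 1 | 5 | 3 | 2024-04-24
SELECT category, COUNT(*) AS n FROM products GROUP BY category HAVING COUNT(*) >= 3

Execution result:
category | n
Electronics | 3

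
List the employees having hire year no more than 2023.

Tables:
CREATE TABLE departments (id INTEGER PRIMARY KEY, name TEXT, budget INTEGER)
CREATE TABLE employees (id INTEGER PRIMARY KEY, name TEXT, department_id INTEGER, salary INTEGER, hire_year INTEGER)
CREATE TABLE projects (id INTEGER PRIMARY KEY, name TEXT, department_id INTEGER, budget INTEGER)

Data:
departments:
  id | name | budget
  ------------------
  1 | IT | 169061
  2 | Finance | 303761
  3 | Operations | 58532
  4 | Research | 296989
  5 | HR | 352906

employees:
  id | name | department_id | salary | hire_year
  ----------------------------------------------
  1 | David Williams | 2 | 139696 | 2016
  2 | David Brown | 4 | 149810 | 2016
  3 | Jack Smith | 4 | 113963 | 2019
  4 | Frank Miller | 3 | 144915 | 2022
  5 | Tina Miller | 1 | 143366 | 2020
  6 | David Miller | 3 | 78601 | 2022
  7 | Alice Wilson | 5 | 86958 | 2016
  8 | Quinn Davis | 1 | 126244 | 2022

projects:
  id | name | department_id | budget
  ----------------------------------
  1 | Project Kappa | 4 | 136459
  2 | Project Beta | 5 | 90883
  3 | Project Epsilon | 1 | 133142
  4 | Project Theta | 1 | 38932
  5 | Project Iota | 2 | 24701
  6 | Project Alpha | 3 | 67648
SELECT name, hire_year FROM employees WHERE hire_year <= 2023

Execution result:
name | hire_year
David Williams | 2016
David Brown | 2016
Jack Smith | 2019
Frank Miller | 2022
Tina Miller | 2020
David Miller | 2022
Alice Wilson | 2016
Quinn Davis | 2022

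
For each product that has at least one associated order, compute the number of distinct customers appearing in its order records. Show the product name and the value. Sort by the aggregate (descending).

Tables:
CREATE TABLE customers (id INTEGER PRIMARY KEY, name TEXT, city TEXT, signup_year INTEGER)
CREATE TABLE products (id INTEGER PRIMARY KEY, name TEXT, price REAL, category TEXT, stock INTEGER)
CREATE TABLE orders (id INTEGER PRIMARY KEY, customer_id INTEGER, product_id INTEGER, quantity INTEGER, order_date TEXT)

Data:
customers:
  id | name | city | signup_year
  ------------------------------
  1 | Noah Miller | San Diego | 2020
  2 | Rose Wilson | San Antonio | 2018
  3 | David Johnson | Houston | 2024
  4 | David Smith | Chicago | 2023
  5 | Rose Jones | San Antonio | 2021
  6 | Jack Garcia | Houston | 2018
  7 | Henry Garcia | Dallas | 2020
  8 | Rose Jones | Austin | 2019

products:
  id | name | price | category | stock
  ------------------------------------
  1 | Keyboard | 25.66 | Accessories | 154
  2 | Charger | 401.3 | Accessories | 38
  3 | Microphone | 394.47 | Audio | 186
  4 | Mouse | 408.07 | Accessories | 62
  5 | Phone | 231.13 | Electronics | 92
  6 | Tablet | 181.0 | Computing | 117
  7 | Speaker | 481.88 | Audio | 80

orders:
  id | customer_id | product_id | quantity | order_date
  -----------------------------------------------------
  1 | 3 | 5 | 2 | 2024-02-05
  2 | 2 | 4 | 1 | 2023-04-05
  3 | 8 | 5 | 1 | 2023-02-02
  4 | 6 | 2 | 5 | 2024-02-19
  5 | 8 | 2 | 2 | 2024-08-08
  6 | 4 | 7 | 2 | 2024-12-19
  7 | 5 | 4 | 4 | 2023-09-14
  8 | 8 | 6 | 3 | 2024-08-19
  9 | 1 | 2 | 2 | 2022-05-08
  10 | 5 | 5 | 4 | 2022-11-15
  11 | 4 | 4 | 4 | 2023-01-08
SELECT p.name, COUNT(DISTINCT c.customer_id) AS distinct_customer_count FROM orders c JOIN products p ON c.product_id = p.id GROUP BY p.id, p.name ORDER BY distinct_customer_count DESC

Execution result:
name | distinct_customer_count
Charger | 3
Mouse | 3
Phone | 3
Tablet | 1
Speaker | 1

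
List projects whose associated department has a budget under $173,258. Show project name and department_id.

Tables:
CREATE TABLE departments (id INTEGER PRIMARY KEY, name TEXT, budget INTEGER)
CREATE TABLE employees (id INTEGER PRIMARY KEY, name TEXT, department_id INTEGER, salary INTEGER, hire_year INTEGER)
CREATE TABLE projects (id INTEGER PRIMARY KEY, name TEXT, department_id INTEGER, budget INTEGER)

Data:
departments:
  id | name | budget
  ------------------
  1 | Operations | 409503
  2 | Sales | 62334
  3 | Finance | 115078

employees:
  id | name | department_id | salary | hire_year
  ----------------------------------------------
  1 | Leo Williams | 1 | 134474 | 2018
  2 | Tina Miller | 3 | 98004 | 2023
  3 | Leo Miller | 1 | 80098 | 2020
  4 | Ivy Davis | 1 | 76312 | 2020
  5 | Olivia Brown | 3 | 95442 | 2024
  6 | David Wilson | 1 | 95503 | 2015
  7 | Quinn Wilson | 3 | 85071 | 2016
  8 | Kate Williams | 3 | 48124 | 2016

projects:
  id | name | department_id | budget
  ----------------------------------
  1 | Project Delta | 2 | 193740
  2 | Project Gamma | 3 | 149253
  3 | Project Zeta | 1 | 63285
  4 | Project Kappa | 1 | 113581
SELECT name, department_id FROM projects WHERE department_id IN (SELECT id FROM departments WHERE budget < 173258)

Execution result:
name | department_id
Project Delta | 2
Project Gamma | 3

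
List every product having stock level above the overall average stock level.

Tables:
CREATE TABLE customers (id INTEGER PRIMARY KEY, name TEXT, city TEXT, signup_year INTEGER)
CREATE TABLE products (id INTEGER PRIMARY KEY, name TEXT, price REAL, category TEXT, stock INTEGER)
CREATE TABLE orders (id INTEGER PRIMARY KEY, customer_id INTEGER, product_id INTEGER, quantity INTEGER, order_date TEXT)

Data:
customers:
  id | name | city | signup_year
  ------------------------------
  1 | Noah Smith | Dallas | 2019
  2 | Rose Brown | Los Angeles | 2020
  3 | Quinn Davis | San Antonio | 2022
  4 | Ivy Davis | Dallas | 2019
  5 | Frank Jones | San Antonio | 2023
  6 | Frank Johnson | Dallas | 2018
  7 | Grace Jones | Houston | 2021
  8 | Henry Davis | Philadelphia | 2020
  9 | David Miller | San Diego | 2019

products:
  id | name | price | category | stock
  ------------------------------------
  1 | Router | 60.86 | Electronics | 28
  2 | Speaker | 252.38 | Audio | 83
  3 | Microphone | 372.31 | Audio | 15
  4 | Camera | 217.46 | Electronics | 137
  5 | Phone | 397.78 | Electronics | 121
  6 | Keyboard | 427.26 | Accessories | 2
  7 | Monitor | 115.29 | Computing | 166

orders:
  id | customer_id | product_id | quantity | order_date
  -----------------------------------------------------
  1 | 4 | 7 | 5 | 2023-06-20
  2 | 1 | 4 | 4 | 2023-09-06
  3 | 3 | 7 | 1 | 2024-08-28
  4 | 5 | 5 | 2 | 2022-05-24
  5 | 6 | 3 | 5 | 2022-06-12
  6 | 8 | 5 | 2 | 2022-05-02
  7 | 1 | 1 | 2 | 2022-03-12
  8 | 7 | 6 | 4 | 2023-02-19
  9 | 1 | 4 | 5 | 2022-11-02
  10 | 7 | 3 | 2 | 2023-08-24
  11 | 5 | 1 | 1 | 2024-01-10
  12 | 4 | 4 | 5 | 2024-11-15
SELECT name, stock FROM products WHERE stock > (SELECT AVG(stock) FROM products)

Execution result:
name | stock
Speaker | 83
Camera | 137
Phone | 121
Monitor | 166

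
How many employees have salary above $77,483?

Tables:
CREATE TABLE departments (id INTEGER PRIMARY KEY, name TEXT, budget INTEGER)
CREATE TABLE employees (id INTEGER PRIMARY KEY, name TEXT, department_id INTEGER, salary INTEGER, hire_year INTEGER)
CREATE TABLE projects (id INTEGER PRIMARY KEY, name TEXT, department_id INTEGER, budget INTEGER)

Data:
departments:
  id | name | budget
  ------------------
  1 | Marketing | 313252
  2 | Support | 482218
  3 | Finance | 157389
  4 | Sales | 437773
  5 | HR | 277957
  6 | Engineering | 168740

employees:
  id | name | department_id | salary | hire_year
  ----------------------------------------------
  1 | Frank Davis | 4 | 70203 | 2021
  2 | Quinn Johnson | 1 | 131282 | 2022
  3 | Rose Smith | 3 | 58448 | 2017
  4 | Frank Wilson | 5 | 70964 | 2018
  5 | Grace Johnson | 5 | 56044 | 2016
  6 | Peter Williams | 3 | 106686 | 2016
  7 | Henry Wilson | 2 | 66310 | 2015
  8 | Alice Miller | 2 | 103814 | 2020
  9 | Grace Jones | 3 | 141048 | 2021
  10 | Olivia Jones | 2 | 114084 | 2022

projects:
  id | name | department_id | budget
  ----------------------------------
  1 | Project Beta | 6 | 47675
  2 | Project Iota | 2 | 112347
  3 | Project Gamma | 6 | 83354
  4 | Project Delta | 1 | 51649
SELECT COUNT(*) FROM employees WHERE salary > 77483

Execution result:
5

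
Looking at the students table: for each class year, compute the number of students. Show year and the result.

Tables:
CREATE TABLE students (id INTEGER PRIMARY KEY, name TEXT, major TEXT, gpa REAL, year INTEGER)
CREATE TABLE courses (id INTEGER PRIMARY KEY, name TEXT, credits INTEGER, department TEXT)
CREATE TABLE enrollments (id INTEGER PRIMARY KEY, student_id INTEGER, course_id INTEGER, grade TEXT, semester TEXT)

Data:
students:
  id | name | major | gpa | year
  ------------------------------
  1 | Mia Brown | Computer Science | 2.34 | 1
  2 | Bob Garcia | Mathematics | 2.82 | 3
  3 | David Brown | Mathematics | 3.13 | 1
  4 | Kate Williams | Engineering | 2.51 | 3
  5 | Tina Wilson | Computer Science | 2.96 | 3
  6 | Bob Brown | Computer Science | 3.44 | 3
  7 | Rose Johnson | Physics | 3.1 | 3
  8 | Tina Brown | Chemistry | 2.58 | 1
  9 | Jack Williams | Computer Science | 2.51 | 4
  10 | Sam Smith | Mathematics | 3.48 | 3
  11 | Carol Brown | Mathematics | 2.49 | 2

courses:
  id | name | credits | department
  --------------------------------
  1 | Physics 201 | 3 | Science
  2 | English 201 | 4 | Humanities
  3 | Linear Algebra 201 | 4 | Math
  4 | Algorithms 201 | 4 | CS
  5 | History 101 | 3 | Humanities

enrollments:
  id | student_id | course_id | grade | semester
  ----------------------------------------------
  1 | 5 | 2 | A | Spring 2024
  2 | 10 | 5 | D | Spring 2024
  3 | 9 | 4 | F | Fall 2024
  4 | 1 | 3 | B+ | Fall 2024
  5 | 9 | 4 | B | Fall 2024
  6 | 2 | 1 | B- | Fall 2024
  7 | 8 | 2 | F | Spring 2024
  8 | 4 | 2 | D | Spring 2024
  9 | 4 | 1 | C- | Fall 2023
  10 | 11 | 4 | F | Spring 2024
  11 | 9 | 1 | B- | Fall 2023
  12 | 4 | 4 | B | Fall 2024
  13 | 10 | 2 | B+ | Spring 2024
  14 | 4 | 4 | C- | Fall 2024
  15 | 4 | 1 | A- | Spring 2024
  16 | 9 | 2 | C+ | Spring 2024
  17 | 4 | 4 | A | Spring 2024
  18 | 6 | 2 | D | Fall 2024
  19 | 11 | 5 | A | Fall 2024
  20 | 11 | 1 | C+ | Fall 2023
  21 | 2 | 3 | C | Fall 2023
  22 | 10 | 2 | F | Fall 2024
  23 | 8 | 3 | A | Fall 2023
SELECT year, COUNT(*) AS n FROM students GROUP BY year

Execution result:
year | n
1 | 3
2 | 1
3 | 6
4 | 1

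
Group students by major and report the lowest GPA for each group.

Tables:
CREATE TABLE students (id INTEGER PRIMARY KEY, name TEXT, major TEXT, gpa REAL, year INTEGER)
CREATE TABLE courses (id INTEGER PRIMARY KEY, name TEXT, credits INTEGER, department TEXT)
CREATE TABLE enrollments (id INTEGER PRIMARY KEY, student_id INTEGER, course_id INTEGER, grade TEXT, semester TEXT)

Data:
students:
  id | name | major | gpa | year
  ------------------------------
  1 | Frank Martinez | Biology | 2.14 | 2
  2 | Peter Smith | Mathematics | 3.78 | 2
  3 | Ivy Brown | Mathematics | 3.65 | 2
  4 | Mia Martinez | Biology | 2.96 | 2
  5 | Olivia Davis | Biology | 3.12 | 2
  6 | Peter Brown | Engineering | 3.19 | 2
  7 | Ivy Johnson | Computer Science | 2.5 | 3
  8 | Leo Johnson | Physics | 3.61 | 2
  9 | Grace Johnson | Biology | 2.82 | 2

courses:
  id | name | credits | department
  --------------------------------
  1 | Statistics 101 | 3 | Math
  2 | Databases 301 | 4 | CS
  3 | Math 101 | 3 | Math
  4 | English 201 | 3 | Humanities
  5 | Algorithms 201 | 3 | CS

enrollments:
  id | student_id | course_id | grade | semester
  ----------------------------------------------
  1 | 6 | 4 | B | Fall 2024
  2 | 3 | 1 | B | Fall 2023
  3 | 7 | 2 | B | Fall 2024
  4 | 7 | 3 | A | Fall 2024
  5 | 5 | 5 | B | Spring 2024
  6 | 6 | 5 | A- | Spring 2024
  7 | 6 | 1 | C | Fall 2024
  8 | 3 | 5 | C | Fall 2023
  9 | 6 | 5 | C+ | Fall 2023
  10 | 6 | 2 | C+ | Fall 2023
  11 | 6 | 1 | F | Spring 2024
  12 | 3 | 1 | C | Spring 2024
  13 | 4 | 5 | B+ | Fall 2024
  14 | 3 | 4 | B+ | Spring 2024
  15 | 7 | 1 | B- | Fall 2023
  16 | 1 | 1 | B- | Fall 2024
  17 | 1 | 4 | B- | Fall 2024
SELECT major, MIN(gpa) AS min_gpa FROM students GROUP BY major

Execution result:
major | min_gpa
Biology | 2.14
Computer Science | 2.50
Engineering | 3.19
Mathematics | 3.65
Physics | 3.61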